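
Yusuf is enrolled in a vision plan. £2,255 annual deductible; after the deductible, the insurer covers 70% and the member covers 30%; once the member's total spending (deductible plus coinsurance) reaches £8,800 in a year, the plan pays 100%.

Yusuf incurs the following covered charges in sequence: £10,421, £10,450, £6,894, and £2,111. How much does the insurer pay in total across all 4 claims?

Bill 1, £10,421: £2,255 finishes the deductible; £8,166 goes to coinsurance; 30% of £8,166 = £2,449.80. Cost to member: £4,704.80. OOP to date £4,704.80. Plan pays £10,421 − £4,704.80 = £5,716.20.
Bill 2, £10,450: deductible met; 30% of £10,450 = £3,135. Member pays £3,135; OOP now £7,839.80. Plan pays £10,450 − £3,135 = £7,315.
Bill 3, £6,894: deductible met; 30% of £6,894 = £2,068.20. That would push OOP to £9,908, over the £8,800 cap, so member pays £8,800 − £7,839.80 = £960.20. Plan pays £6,894 − £960.20 = £5,933.80.
Bill 4, £2,111: deductible met; 30% of £2,111 = £633.30. OOP would hit £9,433.30 > £8,800, so the cap limits the member to £8,800 − £8,800 = £0. Insurer: £2,111 − £0 = £2,111.
Insurer total = bills − member's total = £29,876 − £8,800 = £21,076.

£21,076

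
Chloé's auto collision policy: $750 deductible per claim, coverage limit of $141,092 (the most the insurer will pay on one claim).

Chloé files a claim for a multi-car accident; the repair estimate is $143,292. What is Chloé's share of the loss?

Less the $750 deductible: $143,292 − $750 = $142,542.
The $141,092 per-incident cap binds; insurer pays $141,092.
The driver bears the rest of the original loss: $143,292 − $141,092 = $2,200.

$2,200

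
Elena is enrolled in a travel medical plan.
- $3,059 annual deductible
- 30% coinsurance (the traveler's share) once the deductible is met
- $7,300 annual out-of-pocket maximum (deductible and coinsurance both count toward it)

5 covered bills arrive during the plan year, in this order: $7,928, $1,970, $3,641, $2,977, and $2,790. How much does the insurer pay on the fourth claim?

$2,083.90

Bill 1, $7,928: $3,059 to deductible, leaving $4,869; coinsurance $4,869 × 30% = $1,460.70. Cost to traveler: $4,519.70. OOP to date $4,519.70. Plan pays $7,928 − $4,519.70 = $3,408.30.
Bill 2, $1,970: deductible already satisfied, so traveler's share is 30% × $1,970 = $591. Traveler pays $591; OOP now $5,110.70. Insurer: $1,970 − $591 = $1,379.
Bill 3, $3,641: deductible met; 30% of $3,641 = $1,092.30. Traveler pays $1,092.30; OOP now $6,203. Plan pays $3,641 − $1,092.30 = $2,548.70.
Bill 4, $2,977: 30% coinsurance on $2,977 = $893.10. Traveler owes $893.10 (running OOP $7,096.10). Insurer: $2,977 − $893.10 = $2,083.90.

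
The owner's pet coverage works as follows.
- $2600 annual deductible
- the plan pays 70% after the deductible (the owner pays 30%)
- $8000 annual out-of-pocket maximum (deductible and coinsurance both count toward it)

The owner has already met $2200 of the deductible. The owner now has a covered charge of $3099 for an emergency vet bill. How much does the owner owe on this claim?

Deductible still to meet: $2600 − $2200 = $400.
That leaves $3099 − $400 = $2699 for coinsurance.
30% of $2699 = $809.70 falls to the owner.
That puts the owner's cost at $400 + $809.70 = $1209.70 before any cap.
Cumulative spending $2200 + $1209.70 = $3409.70 stays under the $8000 maximum.

$1209.70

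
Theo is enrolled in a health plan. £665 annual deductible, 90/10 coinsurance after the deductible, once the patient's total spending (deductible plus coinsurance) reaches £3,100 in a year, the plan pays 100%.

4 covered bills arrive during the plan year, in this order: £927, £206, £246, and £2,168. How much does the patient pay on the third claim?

£24.60

#1 (£927): £665 to deductible, leaving £262; 10% of £262 = £26.20. Patient pays £691.20; OOP now £691.20.
#2 (£206): deductible already satisfied, so patient's share is 10% × £206 = £20.60. Patient pays £20.60; OOP now £711.80.
#3 (£246): deductible already satisfied, so patient's share is 10% × £246 = £24.60. Cost to patient: £24.60. OOP to date £736.40.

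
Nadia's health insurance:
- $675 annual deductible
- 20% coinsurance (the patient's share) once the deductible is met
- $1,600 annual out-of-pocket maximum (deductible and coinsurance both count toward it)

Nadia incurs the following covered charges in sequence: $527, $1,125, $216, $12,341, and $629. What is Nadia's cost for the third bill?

Bill 1, $527: fully absorbed by the deductible. Patient pays $527; OOP now $527.
Bill 2, $1,125: deductible takes $148, $977 remains; patient's 20% is $195.40. Cost to patient: $343.40. OOP to date $870.40.
Bill 3, $216: deductible already satisfied, so patient's share is 20% × $216 = $43.20. Patient owes $43.20 (running OOP $913.60).

$43.20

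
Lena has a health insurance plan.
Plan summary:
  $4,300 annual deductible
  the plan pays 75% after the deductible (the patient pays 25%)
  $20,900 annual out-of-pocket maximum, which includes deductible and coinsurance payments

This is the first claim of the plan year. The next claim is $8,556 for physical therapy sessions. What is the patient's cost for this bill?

Deductible not yet touched, so the first $4,300 of the bill goes to the deductible.
That leaves $8,556 − $4,300 = $4,256 for coinsurance.
Patient's 25% share of $4,256 is $1,064.
That puts the patient's cost at $4,300 + $1,064 = $5,364 before any cap.
Cumulative spending $0 + $5,364 = $5,364 stays under the $20,900 maximum.

$5,364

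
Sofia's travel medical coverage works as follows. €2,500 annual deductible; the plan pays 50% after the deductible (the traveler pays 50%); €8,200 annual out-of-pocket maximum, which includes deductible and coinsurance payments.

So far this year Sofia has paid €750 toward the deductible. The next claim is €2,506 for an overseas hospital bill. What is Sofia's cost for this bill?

€2,128

€750 of the €2,500 deductible is already met, leaving €1,750.
That leaves €2,506 − €1,750 = €756 for coinsurance.
Coinsurance: €756 × 50% = €378.
So the traveler owes €1,750 + €378 = €2,128 before any cap.
Total out-of-pocket so far would be €750 + €2,128 = €2,878, below the €8,200 cap — no reduction.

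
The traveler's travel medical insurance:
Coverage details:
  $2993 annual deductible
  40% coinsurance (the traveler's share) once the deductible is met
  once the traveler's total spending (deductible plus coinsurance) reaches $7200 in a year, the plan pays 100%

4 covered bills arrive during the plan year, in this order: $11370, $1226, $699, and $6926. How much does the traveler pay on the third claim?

Claim 1 ($11370): deductible takes $2993, $8377 remains; 40% of $8377 = $3350.80. Traveler pays $6343.80; OOP now $6343.80.
Claim 2 ($1226): deductible met; 40% of $1226 = $490.40. Traveler owes $490.40 (running OOP $6834.20).
Claim 3 ($699): deductible met; 40% of $699 = $279.60. Traveler pays $279.60; OOP now $7113.80.

$279.60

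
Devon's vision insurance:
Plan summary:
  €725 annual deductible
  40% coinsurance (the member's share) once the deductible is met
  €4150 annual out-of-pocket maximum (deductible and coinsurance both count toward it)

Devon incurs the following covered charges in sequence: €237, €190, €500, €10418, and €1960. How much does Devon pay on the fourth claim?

€3344.20

#1 (€237): all of it applies to the deductible. Cost to member: €237. OOP to date €237.
#2 (€190): all of it applies to the deductible. Member pays €190; OOP now €427.
#3 (€500): €298 finishes the deductible; €202 goes to coinsurance; 40% of €202 = €80.80. Cost to member: €378.80. OOP to date €805.80.
#4 (€10418): 40% coinsurance on €10418 = €4167.20. OOP would hit €4973 > €4150, so the cap limits the member to €4150 − €805.80 = €3344.20.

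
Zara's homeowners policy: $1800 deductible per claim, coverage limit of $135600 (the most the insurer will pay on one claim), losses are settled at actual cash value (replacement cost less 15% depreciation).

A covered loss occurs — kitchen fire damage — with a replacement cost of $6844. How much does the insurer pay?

At 15% depreciation, ACV = $6844 − $1026.60 = $5817.40.
Subtract the deductible: $5817.40 − $1800 = $4017.40.
That's under the $135600 cap, so the insurer reimburses the full $4017.40.

$4017.40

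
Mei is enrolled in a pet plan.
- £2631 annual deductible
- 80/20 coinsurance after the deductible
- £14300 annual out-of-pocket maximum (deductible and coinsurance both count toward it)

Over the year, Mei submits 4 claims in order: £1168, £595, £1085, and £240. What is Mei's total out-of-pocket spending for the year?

£2722.40

Bill 1, £1168: entire amount goes to the deductible. Cost to owner: £1168. OOP to date £1168.
Bill 2, £595: all of it applies to the deductible. Cost to owner: £595. OOP to date £1763.
Bill 3, £1085: £868 finishes the deductible; £217 goes to coinsurance; 20% of £217 = £43.40. Cost to owner: £911.40. OOP to date £2674.40.
Bill 4, £240: deductible met; 20% of £240 = £48. Owner owes £48 (running OOP £2722.40).
Summing the owner's payments: £1168 + £595 + £911.40 + £48 = £2722.40.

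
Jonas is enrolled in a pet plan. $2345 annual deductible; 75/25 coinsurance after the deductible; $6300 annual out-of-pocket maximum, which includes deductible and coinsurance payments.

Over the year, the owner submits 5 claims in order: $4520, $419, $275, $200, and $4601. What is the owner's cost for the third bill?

Claim 1 ($4520): $2345 to deductible, leaving $2175; coinsurance $2175 × 25% = $543.75. Cost to owner: $2888.75. OOP to date $2888.75.
Claim 2 ($419): 25% coinsurance on $419 = $104.75. Owner pays $104.75; OOP now $2993.50.
Claim 3 ($275): deductible met; 25% of $275 = $68.75. Owner owes $68.75 (running OOP $3062.25).

$68.75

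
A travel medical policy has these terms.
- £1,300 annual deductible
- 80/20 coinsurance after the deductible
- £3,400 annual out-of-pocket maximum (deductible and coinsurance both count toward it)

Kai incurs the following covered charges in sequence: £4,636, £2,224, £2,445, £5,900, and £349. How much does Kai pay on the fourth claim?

£499

Claim 1 — £4,636: £1,300 finishes the deductible; £3,336 goes to coinsurance; traveler's 20% is £667.20. Traveler owes £1,967.20 (running OOP £1,967.20).
Claim 2 — £2,224: deductible already satisfied, so traveler's share is 20% × £2,224 = £444.80. Cost to traveler: £444.80. OOP to date £2,412.
Claim 3 — £2,445: deductible already satisfied, so traveler's share is 20% × £2,445 = £489. Traveler owes £489 (running OOP £2,901).
Claim 4 — £5,900: deductible met; 20% of £5,900 = £1,180. Adding that to £2,901 gives £4,081, past the £3,400 cap; traveler pays only £3,400 − £2,901 = £499.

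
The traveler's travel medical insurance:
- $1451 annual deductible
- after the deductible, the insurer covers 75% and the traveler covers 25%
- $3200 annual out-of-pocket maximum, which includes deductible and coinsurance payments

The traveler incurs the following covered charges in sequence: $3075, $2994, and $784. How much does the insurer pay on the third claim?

Bill 1, $3075: $1451 to deductible, leaving $1624; 25% of $1624 = $406. Traveler owes $1857 (running OOP $1857). Insurer: $3075 − $1857 = $1218.
Bill 2, $2994: 25% coinsurance on $2994 = $748.50. Traveler owes $748.50 (running OOP $2605.50). Insurer: $2994 − $748.50 = $2245.50.
Bill 3, $784: 25% coinsurance on $784 = $196. Traveler pays $196; OOP now $2801.50. Plan pays $784 − $196 = $588.

$588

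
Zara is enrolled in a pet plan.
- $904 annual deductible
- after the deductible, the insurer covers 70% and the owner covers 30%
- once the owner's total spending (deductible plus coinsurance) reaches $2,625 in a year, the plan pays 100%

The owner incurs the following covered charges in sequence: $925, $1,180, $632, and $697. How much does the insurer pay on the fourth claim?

$487.90

#1 ($925): $904 to deductible, leaving $21; 30% of $21 = $6.30. Cost to owner: $910.30. OOP to date $910.30. Plan pays $925 − $910.30 = $14.70.
#2 ($1,180): deductible already satisfied, so owner's share is 30% × $1,180 = $354. Cost to owner: $354. OOP to date $1,264.30. Insurer: $1,180 − $354 = $826.
#3 ($632): deductible met; 30% of $632 = $189.60. Owner pays $189.60; OOP now $1,453.90. Insurer: $632 − $189.60 = $442.40.
#4 ($697): 30% coinsurance on $697 = $209.10. Cost to owner: $209.10. OOP to date $1,663. Insurer: $697 − $209.10 = $487.90.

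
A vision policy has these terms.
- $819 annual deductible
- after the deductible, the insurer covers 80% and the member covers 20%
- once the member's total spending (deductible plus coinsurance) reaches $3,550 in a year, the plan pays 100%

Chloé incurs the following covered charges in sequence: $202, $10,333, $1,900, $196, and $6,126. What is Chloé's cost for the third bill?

$380

Claim 1 ($202): all of it applies to the deductible. Cost to member: $202. OOP to date $202.
Claim 2 ($10,333): $617 finishes the deductible; $9,716 goes to coinsurance; member's 20% is $1,943.20. Member pays $2,560.20; OOP now $2,762.20.
Claim 3 ($1,900): deductible already satisfied, so member's share is 20% × $1,900 = $380. Member pays $380; OOP now $3,142.20.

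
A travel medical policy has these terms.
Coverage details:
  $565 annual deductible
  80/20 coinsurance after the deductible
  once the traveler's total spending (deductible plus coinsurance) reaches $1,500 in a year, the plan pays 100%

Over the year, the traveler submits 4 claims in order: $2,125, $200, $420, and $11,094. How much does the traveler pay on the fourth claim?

Claim 1 ($2,125): deductible takes $565, $1,560 remains; 20% of $1,560 = $312. Traveler owes $877 (running OOP $877).
Claim 2 ($200): deductible already satisfied, so traveler's share is 20% × $200 = $40. Traveler pays $40; OOP now $917.
Claim 3 ($420): 20% coinsurance on $420 = $84. Traveler pays $84; OOP now $1,001.
Claim 4 ($11,094): deductible already satisfied, so traveler's share is 20% × $11,094 = $2,218.80. OOP would hit $3,219.80 > $1,500, so the cap limits the traveler to $1,500 − $1,001 = $499.

$499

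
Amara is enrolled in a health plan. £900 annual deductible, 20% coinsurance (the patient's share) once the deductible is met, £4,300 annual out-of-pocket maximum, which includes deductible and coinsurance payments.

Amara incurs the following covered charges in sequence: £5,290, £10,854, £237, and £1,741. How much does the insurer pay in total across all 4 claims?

#1 (£5,290): deductible takes £900, £4,390 remains; patient's 20% is £878. Cost to patient: £1,778. OOP to date £1,778. Insurer: £5,290 − £1,778 = £3,512.
#2 (£10,854): 20% coinsurance on £10,854 = £2,170.80. Cost to patient: £2,170.80. OOP to date £3,948.80. Insurer: £10,854 − £2,170.80 = £8,683.20.
#3 (£237): deductible already satisfied, so patient's share is 20% × £237 = £47.40. Patient pays £47.40; OOP now £3,996.20. Insurer: £237 − £47.40 = £189.60.
#4 (£1,741): deductible met; 20% of £1,741 = £348.20. Adding that to £3,996.20 gives £4,344.40, past the £4,300 cap; patient pays only £4,300 − £3,996.20 = £303.80. Insurer: £1,741 − £303.80 = £1,437.20.
Insurer total = bills − patient's total = £18,122 − £4,300 = £13,822.

£13,822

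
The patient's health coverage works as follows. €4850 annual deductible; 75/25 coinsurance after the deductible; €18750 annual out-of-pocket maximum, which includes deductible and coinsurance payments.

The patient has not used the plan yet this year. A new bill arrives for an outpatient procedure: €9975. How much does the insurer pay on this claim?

€3843.75

Deductible not yet touched, so the first €4850 of the bill goes to the deductible.
That leaves €9975 − €4850 = €5125 for coinsurance.
25% of €5125 = €1281.25 falls to the patient.
That puts the patient's cost at €4850 + €1281.25 = €6131.25 before any cap.
Total out-of-pocket so far would be €0 + €6131.25 = €6131.25, below the €18750 cap — no reduction.
Insurer pays the balance: €9975 − €6131.25 = €3843.75.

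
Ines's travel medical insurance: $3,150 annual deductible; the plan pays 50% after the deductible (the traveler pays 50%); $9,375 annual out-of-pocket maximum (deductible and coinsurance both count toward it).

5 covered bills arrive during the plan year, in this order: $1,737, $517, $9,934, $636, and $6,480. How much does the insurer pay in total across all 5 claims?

#1 ($1,737): fully absorbed by the deductible. Cost to traveler: $1,737. OOP to date $1,737. Insurer: $1,737 − $1,737 = $0.
#2 ($517): fully absorbed by the deductible. Traveler pays $517; OOP now $2,254. Insurer: $517 − $517 = $0.
#3 ($9,934): $896 finishes the deductible; $9,038 goes to coinsurance; 50% of $9,038 = $4,519. Traveler owes $5,415 (running OOP $7,669). Plan pays $9,934 − $5,415 = $4,519.
#4 ($636): deductible already satisfied, so traveler's share is 50% × $636 = $318. Traveler owes $318 (running OOP $7,987). Plan pays $636 − $318 = $318.
#5 ($6,480): deductible already satisfied, so traveler's share is 50% × $6,480 = $3,240. Adding that to $7,987 gives $11,227, past the $9,375 cap; traveler pays only $9,375 − $7,987 = $1,388. Insurer: $6,480 − $1,388 = $5,092.
Insurer total = bills − traveler's total = $19,304 − $9,375 = $9,929.

$9,929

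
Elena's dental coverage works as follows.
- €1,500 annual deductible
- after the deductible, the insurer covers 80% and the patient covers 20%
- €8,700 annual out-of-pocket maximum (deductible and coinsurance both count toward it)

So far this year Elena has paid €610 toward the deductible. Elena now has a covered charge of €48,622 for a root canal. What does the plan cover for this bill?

Remaining deductible: €1,500 − €610 = €890.
After the €890 deductible portion, €48,622 − €890 = €47,732 is subject to coinsurance.
20% of €47,732 = €9,546.40 falls to the patient.
So the patient owes €890 + €9,546.40 = €10,436.40 before any cap.
Year-to-date out-of-pocket would reach €610 + €10,436.40 = €11,046.40, above the €8,700 maximum, so the patient pays only €8,700 − €610 = €8,090.
The insurer covers the remainder: €48,622 − €8,090 = €40,532.

€40,532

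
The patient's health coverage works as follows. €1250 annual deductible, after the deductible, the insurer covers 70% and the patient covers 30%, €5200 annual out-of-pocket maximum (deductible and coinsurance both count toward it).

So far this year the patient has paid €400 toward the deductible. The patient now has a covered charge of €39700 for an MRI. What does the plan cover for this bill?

Deductible still to meet: €1250 − €400 = €850.
That leaves €39700 − €850 = €38850 for coinsurance.
Coinsurance: €38850 × 30% = €11655.
That puts the patient's cost at €850 + €11655 = €12505 before any cap.
That would bring total out-of-pocket to €12905, past the €5200 cap. The patient is capped at €5200 − €400 = €4800 on this claim.
The insurer covers the remainder: €39700 − €4800 = €34900.

€34900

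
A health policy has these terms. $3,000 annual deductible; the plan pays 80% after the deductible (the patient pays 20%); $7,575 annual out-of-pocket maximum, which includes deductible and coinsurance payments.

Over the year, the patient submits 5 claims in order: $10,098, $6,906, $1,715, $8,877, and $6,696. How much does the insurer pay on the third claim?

$1,372

Bill 1, $10,098: $3,000 finishes the deductible; $7,098 goes to coinsurance; coinsurance $7,098 × 20% = $1,419.60. Cost to patient: $4,419.60. OOP to date $4,419.60. Plan pays $10,098 − $4,419.60 = $5,678.40.
Bill 2, $6,906: deductible already satisfied, so patient's share is 20% × $6,906 = $1,381.20. Cost to patient: $1,381.20. OOP to date $5,800.80. Plan pays $6,906 − $1,381.20 = $5,524.80.
Bill 3, $1,715: deductible met; 20% of $1,715 = $343. Patient pays $343; OOP now $6,143.80. Insurer: $1,715 − $343 = $1,372.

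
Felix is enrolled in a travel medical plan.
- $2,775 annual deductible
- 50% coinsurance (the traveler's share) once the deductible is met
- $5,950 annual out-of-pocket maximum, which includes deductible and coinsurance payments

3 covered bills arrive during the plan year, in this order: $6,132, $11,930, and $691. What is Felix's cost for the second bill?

$1,496.50

#1 ($6,132): $2,775 finishes the deductible; $3,357 goes to coinsurance; traveler's 50% is $1,678.50. Traveler pays $4,453.50; OOP now $4,453.50.
#2 ($11,930): 50% coinsurance on $11,930 = $5,965. Adding that to $4,453.50 gives $10,418.50, past the $5,950 cap; traveler pays only $5,950 − $4,453.50 = $1,496.50.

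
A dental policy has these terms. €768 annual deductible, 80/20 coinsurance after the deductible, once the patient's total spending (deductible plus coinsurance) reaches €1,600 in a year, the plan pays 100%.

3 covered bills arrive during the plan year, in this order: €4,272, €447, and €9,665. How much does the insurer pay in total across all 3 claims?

€12,784

Claim 1 (€4,272): deductible takes €768, €3,504 remains; 20% of €3,504 = €700.80. Cost to patient: €1,468.80. OOP to date €1,468.80. Insurer: €4,272 − €1,468.80 = €2,803.20.
Claim 2 (€447): 20% coinsurance on €447 = €89.40. Cost to patient: €89.40. OOP to date €1,558.20. Plan pays €447 − €89.40 = €357.60.
Claim 3 (€9,665): 20% coinsurance on €9,665 = €1,933. OOP would hit €3,491.20 > €1,600, so the cap limits the patient to €1,600 − €1,558.20 = €41.80. Plan pays €9,665 − €41.80 = €9,623.20.
Insurer total: €2,803.20 + €357.60 + €9,623.20 = €12,784.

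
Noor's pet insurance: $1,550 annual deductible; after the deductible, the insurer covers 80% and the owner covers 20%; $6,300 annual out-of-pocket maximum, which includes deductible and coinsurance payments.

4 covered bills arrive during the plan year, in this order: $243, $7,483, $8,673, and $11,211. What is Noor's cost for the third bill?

$1,734.60

Claim 1 — $243: entire amount goes to the deductible. Owner pays $243; OOP now $243.
Claim 2 — $7,483: deductible takes $1,307, $6,176 remains; owner's 20% is $1,235.20. Owner pays $2,542.20; OOP now $2,785.20.
Claim 3 — $8,673: deductible met; 20% of $8,673 = $1,734.60. Owner pays $1,734.60; OOP now $4,519.80.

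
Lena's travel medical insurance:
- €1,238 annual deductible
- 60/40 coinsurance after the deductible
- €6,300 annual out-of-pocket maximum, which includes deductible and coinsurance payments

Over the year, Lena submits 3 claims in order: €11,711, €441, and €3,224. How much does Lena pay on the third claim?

€696.40

Claim 1 — €11,711: €1,238 finishes the deductible; €10,473 goes to coinsurance; 40% of €10,473 = €4,189.20. Traveler pays €5,427.20; OOP now €5,427.20.
Claim 2 — €441: deductible already satisfied, so traveler's share is 40% × €441 = €176.40. Traveler pays €176.40; OOP now €5,603.60.
Claim 3 — €3,224: deductible met; 40% of €3,224 = €1,289.60. That would push OOP to €6,893.20, over the €6,300 cap, so traveler pays €6,300 − €5,603.60 = €696.40.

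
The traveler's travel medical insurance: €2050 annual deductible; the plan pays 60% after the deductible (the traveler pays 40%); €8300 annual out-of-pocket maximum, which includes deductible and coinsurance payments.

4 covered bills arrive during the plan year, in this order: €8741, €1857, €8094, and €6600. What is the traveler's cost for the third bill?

€2830.80

Claim 1 (€8741): deductible takes €2050, €6691 remains; traveler's 40% is €2676.40. Cost to traveler: €4726.40. OOP to date €4726.40.
Claim 2 (€1857): deductible already satisfied, so traveler's share is 40% × €1857 = €742.80. Cost to traveler: €742.80. OOP to date €5469.20.
Claim 3 (€8094): 40% coinsurance on €8094 = €3237.60. OOP would hit €8706.80 > €8300, so the cap limits the traveler to €8300 − €5469.20 = €2830.80.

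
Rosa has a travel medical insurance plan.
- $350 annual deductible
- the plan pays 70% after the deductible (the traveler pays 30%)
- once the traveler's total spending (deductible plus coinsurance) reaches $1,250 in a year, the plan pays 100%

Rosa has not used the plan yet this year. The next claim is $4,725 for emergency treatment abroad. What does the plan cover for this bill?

The full $350 deductible is still open; $350 of this bill applies to it.
The remaining $4,375 (= $4,725 − $350) moves to coinsurance.
30% of $4,375 = $1,312.50 falls to the traveler.
Traveler responsibility before any cap: $350 + $1,312.50 = $1,662.50.
Adding $1,662.50 to the $0 already spent would give $1,662.50, which exceeds the $1,250 cap; the traveler pays just $1,250 − $0 = $1,250.
Insurer pays the balance: $4,725 − $1,250 = $3,475.

$3,475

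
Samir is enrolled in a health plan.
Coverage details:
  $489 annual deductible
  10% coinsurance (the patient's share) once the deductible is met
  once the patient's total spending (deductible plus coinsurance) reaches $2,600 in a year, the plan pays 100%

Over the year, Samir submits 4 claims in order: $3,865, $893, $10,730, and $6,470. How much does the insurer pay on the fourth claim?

$5,858.90

Claim 1 ($3,865): $489 to deductible, leaving $3,376; coinsurance $3,376 × 10% = $337.60. Patient pays $826.60; OOP now $826.60. Plan pays $3,865 − $826.60 = $3,038.40.
Claim 2 ($893): 10% coinsurance on $893 = $89.30. Patient owes $89.30 (running OOP $915.90). Plan pays $893 − $89.30 = $803.70.
Claim 3 ($10,730): deductible met; 10% of $10,730 = $1,073. Patient owes $1,073 (running OOP $1,988.90). Plan pays $10,730 − $1,073 = $9,657.
Claim 4 ($6,470): 10% coinsurance on $6,470 = $647. Adding that to $1,988.90 gives $2,635.90, past the $2,600 cap; patient pays only $2,600 − $1,988.90 = $611.10. Plan pays $6,470 − $611.10 = $5,858.90.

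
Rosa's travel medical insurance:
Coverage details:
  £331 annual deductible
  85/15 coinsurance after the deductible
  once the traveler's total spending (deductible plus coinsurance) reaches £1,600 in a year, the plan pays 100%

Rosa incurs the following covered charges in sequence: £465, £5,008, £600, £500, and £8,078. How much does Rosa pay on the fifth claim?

£332.70

Claim 1 (£465): deductible takes £331, £134 remains; coinsurance £134 × 15% = £20.10. Traveler pays £351.10; OOP now £351.10.
Claim 2 (£5,008): deductible met; 15% of £5,008 = £751.20. Traveler owes £751.20 (running OOP £1,102.30).
Claim 3 (£600): deductible already satisfied, so traveler's share is 15% × £600 = £90. Traveler pays £90; OOP now £1,192.30.
Claim 4 (£500): deductible met; 15% of £500 = £75. Traveler pays £75; OOP now £1,267.30.
Claim 5 (£8,078): deductible already satisfied, so traveler's share is 15% × £8,078 = £1,211.70. Adding that to £1,267.30 gives £2,479, past the £1,600 cap; traveler pays only £1,600 − £1,267.30 = £332.70.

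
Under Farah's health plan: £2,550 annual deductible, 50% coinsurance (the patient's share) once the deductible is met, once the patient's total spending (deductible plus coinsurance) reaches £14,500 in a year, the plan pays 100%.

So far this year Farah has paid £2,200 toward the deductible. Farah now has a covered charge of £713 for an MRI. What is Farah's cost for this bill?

£531.50

Remaining deductible: £2,550 − £2,200 = £350.
The remaining £363 (= £713 − £350) moves to coinsurance.
Patient's 50% share of £363 is £181.50.
That puts the patient's cost at £350 + £181.50 = £531.50 before any cap.
Cumulative spending £2,200 + £531.50 = £2,731.50 stays under the £14,500 maximum.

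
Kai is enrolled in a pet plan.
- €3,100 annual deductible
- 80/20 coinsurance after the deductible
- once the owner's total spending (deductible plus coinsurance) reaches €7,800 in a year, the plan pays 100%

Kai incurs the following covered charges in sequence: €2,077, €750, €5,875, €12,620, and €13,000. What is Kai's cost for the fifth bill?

€1,055.60

Claim 1 (€2,077): all of it applies to the deductible. Cost to owner: €2,077. OOP to date €2,077.
Claim 2 (€750): all of it applies to the deductible. Owner pays €750; OOP now €2,827.
Claim 3 (€5,875): €273 finishes the deductible; €5,602 goes to coinsurance; coinsurance €5,602 × 20% = €1,120.40. Owner owes €1,393.40 (running OOP €4,220.40).
Claim 4 (€12,620): deductible already satisfied, so owner's share is 20% × €12,620 = €2,524. Owner owes €2,524 (running OOP €6,744.40).
Claim 5 (€13,000): deductible already satisfied, so owner's share is 20% × €13,000 = €2,600. OOP would hit €9,344.40 > €7,800, so the cap limits the owner to €7,800 − €6,744.40 = €1,055.60.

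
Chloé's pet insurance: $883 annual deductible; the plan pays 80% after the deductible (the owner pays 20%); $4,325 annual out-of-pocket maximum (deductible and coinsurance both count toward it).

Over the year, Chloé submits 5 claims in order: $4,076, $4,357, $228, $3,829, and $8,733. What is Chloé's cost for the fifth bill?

$1,120.60

Claim 1 — $4,076: $883 to deductible, leaving $3,193; owner's 20% is $638.60. Owner pays $1,521.60; OOP now $1,521.60.
Claim 2 — $4,357: deductible met; 20% of $4,357 = $871.40. Owner pays $871.40; OOP now $2,393.
Claim 3 — $228: deductible already satisfied, so owner's share is 20% × $228 = $45.60. Cost to owner: $45.60. OOP to date $2,438.60.
Claim 4 — $3,829: deductible met; 20% of $3,829 = $765.80. Owner owes $765.80 (running OOP $3,204.40).
Claim 5 — $8,733: 20% coinsurance on $8,733 = $1,746.60. Adding that to $3,204.40 gives $4,951, past the $4,325 cap; owner pays only $4,325 − $3,204.40 = $1,120.60.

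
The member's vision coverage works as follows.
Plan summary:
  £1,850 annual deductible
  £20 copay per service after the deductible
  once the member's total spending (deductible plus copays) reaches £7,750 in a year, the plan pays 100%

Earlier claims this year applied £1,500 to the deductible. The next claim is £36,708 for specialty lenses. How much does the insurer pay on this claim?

£36,338

£1,500 of the £1,850 deductible is already met, leaving £350.
That leaves £36,708 − £350 = £36,358 for the copay.
Copay on this service: £20.
Member responsibility before any cap: £350 + £20 = £370.
Cumulative spending £1,500 + £370 = £1,870 stays under the £7,750 maximum.
Insurer pays the balance: £36,708 − £370 = £36,338.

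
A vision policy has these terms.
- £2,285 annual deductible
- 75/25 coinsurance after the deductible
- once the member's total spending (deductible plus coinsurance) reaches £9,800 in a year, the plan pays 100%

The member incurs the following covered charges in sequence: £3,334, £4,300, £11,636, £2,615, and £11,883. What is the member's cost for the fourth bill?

Claim 1 (£3,334): £2,285 finishes the deductible; £1,049 goes to coinsurance; member's 25% is £262.25. Cost to member: £2,547.25. OOP to date £2,547.25.
Claim 2 (£4,300): deductible already satisfied, so member's share is 25% × £4,300 = £1,075. Cost to member: £1,075. OOP to date £3,622.25.
Claim 3 (£11,636): deductible already satisfied, so member's share is 25% × £11,636 = £2,909. Member owes £2,909 (running OOP £6,531.25).
Claim 4 (£2,615): deductible met; 25% of £2,615 = £653.75. Member pays £653.75; OOP now £7,185.

£653.75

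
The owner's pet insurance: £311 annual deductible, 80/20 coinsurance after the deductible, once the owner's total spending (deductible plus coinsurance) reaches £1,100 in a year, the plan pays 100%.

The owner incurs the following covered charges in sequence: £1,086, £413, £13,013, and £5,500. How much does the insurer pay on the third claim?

£12,461.60

Bill 1, £1,086: £311 to deductible, leaving £775; coinsurance £775 × 20% = £155. Owner pays £466; OOP now £466. Plan pays £1,086 − £466 = £620.
Bill 2, £413: deductible already satisfied, so owner's share is 20% × £413 = £82.60. Cost to owner: £82.60. OOP to date £548.60. Plan pays £413 − £82.60 = £330.40.
Bill 3, £13,013: deductible met; 20% of £13,013 = £2,602.60. That would push OOP to £3,151.20, over the £1,100 cap, so owner pays £1,100 − £548.60 = £551.40. Insurer: £13,013 − £551.40 = £12,461.60.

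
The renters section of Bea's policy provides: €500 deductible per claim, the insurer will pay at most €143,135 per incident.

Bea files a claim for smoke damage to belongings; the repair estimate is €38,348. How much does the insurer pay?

€37,848

Subtract the deductible: €38,348 − €500 = €37,848.
That's under the €143,135 cap, so the insurer reimburses the full €37,848.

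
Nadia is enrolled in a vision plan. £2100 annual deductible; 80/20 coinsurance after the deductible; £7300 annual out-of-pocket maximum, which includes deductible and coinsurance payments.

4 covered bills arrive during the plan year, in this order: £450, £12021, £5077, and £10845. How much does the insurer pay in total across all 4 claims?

Bill 1, £450: entire amount goes to the deductible. Cost to member: £450. OOP to date £450. Insurer: £450 − £450 = £0.
Bill 2, £12021: £1650 finishes the deductible; £10371 goes to coinsurance; coinsurance £10371 × 20% = £2074.20. Member pays £3724.20; OOP now £4174.20. Insurer: £12021 − £3724.20 = £8296.80.
Bill 3, £5077: deductible met; 20% of £5077 = £1015.40. Member owes £1015.40 (running OOP £5189.60). Plan pays £5077 − £1015.40 = £4061.60.
Bill 4, £10845: 20% coinsurance on £10845 = £2169. OOP would hit £7358.60 > £7300, so the cap limits the member to £7300 − £5189.60 = £2110.40. Insurer: £10845 − £2110.40 = £8734.60.
Insurer total: £0 + £8296.80 + £4061.60 + £8734.60 = £21093.

£21093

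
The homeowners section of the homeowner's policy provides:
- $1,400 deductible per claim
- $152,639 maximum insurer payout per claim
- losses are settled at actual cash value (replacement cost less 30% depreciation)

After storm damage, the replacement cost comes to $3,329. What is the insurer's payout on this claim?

Actual cash value after 30% depreciation: $3,329 × 70% = $2,330.30.
Subtract the deductible: $2,330.30 − $1,400 = $930.30.
That's under the $152,639 cap, so the insurer reimburses the full $930.30.

$930.30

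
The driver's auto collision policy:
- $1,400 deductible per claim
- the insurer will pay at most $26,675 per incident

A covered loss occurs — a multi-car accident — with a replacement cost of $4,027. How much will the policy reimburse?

$2,627

After the deductible, $4,027 − $1,400 = $2,627 remains.
$2,627 ≤ $26,675, so the limit doesn't bind; insurer pays $2,627.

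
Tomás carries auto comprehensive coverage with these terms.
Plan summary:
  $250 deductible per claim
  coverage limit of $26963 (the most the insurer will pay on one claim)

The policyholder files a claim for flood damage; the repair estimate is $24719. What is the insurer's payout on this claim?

After the deductible, $24719 − $250 = $24469 remains.
$24469 ≤ $26963, so the limit doesn't bind; insurer pays $24469.

$24469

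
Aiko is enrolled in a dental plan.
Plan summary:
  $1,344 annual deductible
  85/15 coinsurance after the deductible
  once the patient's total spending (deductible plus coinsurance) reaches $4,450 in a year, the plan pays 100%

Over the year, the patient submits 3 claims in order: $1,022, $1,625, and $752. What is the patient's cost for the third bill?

$112.80

Claim 1 ($1,022): all of it applies to the deductible. Cost to patient: $1,022. OOP to date $1,022.
Claim 2 ($1,625): $322 to deductible, leaving $1,303; patient's 15% is $195.45. Patient owes $517.45 (running OOP $1,539.45).
Claim 3 ($752): 15% coinsurance on $752 = $112.80. Patient pays $112.80; OOP now $1,652.25.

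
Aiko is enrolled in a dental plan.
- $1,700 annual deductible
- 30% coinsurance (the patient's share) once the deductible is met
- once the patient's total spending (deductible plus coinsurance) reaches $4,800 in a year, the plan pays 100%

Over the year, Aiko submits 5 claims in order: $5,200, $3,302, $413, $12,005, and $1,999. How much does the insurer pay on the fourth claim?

$11,069.50

#1 ($5,200): $1,700 to deductible, leaving $3,500; 30% of $3,500 = $1,050. Patient owes $2,750 (running OOP $2,750). Plan pays $5,200 − $2,750 = $2,450.
#2 ($3,302): deductible met; 30% of $3,302 = $990.60. Patient pays $990.60; OOP now $3,740.60. Insurer: $3,302 − $990.60 = $2,311.40.
#3 ($413): deductible met; 30% of $413 = $123.90. Patient owes $123.90 (running OOP $3,864.50). Insurer: $413 − $123.90 = $289.10.
#4 ($12,005): 30% coinsurance on $12,005 = $3,601.50. That would push OOP to $7,466, over the $4,800 cap, so patient pays $4,800 − $3,864.50 = $935.50. Insurer: $12,005 − $935.50 = $11,069.50.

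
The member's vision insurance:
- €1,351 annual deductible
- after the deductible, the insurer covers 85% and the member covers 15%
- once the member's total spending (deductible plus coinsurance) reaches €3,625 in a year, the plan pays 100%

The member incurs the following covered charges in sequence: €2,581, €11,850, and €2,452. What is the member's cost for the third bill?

Claim 1 (€2,581): deductible takes €1,351, €1,230 remains; 15% of €1,230 = €184.50. Cost to member: €1,535.50. OOP to date €1,535.50.
Claim 2 (€11,850): deductible met; 15% of €11,850 = €1,777.50. Cost to member: €1,777.50. OOP to date €3,313.
Claim 3 (€2,452): 15% coinsurance on €2,452 = €367.80. OOP would hit €3,680.80 > €3,625, so the cap limits the member to €3,625 − €3,313 = €312.

€312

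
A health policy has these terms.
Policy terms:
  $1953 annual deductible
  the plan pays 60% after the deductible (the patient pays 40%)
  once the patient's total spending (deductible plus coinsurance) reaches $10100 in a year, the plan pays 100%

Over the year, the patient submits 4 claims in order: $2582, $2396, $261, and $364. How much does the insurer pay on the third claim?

$156.60

#1 ($2582): $1953 finishes the deductible; $629 goes to coinsurance; coinsurance $629 × 40% = $251.60. Patient owes $2204.60 (running OOP $2204.60). Insurer: $2582 − $2204.60 = $377.40.
#2 ($2396): 40% coinsurance on $2396 = $958.40. Patient owes $958.40 (running OOP $3163). Plan pays $2396 − $958.40 = $1437.60.
#3 ($261): deductible already satisfied, so patient's share is 40% × $261 = $104.40. Patient pays $104.40; OOP now $3267.40. Plan pays $261 − $104.40 = $156.60.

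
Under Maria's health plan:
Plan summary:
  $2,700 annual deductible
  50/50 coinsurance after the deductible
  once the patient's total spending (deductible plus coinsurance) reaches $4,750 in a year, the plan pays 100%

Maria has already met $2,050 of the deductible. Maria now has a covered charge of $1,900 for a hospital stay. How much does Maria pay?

$2,050 of the $2,700 deductible is already met, leaving $650.
After the $650 deductible portion, $1,900 − $650 = $1,250 is subject to coinsurance.
50% of $1,250 = $625 falls to the patient.
Patient responsibility before any cap: $650 + $625 = $1,275.
Cumulative spending $2,050 + $1,275 = $3,325 stays under the $4,750 maximum.

$1,275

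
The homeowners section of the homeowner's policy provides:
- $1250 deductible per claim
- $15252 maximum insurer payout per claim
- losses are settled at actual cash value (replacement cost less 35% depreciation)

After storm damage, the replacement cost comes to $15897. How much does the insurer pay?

$9083.05

Depreciate 35%: the covered value is $15897 × 0.65 = $10333.05.
Subtract the deductible: $10333.05 − $1250 = $9083.05.
$9083.05 ≤ $15252, so the limit doesn't bind; insurer pays $9083.05.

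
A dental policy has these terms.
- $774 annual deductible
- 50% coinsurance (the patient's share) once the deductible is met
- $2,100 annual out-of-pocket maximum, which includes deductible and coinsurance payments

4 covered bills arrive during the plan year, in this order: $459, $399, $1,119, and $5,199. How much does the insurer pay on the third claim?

Claim 1 — $459: entire amount goes to the deductible. Cost to patient: $459. OOP to date $459. Plan pays $459 − $459 = $0.
Claim 2 — $399: $315 finishes the deductible; $84 goes to coinsurance; patient's 50% is $42. Cost to patient: $357. OOP to date $816. Insurer: $399 − $357 = $42.
Claim 3 — $1,119: deductible met; 50% of $1,119 = $559.50. Cost to patient: $559.50. OOP to date $1,375.50. Plan pays $1,119 − $559.50 = $559.50.

$559.50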